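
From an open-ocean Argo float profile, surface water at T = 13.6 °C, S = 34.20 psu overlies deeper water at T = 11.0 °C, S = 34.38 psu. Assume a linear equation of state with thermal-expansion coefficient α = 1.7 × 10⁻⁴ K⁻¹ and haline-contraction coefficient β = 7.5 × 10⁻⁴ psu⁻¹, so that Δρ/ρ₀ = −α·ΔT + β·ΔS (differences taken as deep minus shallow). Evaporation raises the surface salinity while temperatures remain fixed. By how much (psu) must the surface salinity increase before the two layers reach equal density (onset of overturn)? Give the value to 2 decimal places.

Neutral buoyancy requires −α(T_deep − T_surf) + β(S_deep − S_surf′) = 0.
S_surf′ = S_deep − (α/β)·ΔT = 34.38 − (1.7 × 10⁻⁴/7.5 × 10⁻⁴)·(-2.6) = 34.9693 psu.
Increase required: 34.9693 − 34.20 = 0.7693 psu.

0.77 psu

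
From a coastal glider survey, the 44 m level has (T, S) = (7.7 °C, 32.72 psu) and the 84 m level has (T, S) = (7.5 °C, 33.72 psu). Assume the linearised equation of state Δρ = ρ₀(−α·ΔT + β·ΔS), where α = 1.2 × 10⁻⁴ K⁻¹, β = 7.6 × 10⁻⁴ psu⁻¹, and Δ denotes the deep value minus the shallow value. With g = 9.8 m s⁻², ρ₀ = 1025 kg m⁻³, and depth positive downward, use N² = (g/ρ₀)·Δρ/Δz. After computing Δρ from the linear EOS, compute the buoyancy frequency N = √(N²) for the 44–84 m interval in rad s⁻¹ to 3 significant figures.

0.0139 rad s⁻¹

ΔT = -0.2 K, ΔS = +1.00 psu (deep − shallow).
Δρ/ρ₀ = −αΔT + βΔS = 2.40 × 10⁻⁵ + 7.60 × 10⁻⁴ = 7.84 × 10⁻⁴, so Δρ ≈ 0.8036 kg m⁻³.
N² = (g/ρ₀)·Δρ/Δz = g·(Δρ/ρ₀)/Δz = 9.8 × 7.84 × 10⁻⁴ / 40 = 1.9208 × 10⁻⁴ s⁻².
N = √(1.9208 × 10⁻⁴) = 0.013859 rad s⁻¹ ≈ 0.0139 rad s⁻¹.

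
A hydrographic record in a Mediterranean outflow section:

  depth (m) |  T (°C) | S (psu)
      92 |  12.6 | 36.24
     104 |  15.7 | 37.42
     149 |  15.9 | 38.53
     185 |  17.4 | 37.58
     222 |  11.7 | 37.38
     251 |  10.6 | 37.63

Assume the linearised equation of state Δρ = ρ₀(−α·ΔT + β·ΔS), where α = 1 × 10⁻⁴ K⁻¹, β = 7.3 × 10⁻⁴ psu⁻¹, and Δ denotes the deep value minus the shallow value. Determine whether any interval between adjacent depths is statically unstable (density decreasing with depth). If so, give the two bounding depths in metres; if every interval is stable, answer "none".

149–185 m

Evaluate Δρ/ρ₀ = −αΔT + βΔS across each adjacent pair:
  92–104 m: −αΔT+βΔS = −(1 × 10⁻⁴)(+3.1)+(7.3 × 10⁻⁴)(+1.18) = 5.5 × 10⁻⁴ → stable
  104–149 m: −αΔT+βΔS = −(1 × 10⁻⁴)(+0.2)+(7.3 × 10⁻⁴)(+1.11) = 7.9 × 10⁻⁴ → stable
  149–185 m: −αΔT+βΔS = −(1 × 10⁻⁴)(+1.5)+(7.3 × 10⁻⁴)(-0.95) = -8.4 × 10⁻⁴ → UNSTABLE
  185–222 m: −αΔT+βΔS = −(1 × 10⁻⁴)(-5.7)+(7.3 × 10⁻⁴)(-0.20) = 4.2 × 10⁻⁴ → stable
  222–251 m: −αΔT+βΔS = −(1 × 10⁻⁴)(-1.1)+(7.3 × 10⁻⁴)(+0.25) = 2.9 × 10⁻⁴ → stable
The 149–185 m interval has Δρ < 0: lighter water underlies denser water.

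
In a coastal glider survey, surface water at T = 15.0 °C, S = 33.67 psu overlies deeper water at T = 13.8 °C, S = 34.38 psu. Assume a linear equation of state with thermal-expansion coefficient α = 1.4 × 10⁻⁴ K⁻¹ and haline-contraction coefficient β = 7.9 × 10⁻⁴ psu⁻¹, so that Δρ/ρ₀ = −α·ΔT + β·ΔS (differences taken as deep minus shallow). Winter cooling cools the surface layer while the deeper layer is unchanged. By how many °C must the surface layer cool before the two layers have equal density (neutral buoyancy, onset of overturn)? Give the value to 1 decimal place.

Neutral buoyancy requires Δρ = 0, i.e. −α(T_deep − T_surf′) + β(S_deep − S_surf) = 0.
T_surf′ = T_deep − (β/α)·ΔS = 13.8 − (7.9 × 10⁻⁴/1.4 × 10⁻⁴)·(+0.71) = 9.794 °C.
Cooling required: 15.0 − (9.794) = 5.206 °C.

5.2 °C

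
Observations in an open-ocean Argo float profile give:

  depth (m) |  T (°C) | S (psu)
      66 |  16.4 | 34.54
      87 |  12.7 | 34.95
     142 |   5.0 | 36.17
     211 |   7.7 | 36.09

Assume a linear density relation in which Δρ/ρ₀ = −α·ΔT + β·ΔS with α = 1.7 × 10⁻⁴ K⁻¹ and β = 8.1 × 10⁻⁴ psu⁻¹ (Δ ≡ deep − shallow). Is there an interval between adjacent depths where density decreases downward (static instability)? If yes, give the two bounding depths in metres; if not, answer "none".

Evaluate Δρ/ρ₀ = −αΔT + βΔS across each adjacent pair:
  66–87 m: −αΔT+βΔS = −(1.7 × 10⁻⁴)(-3.7)+(8.1 × 10⁻⁴)(+0.41) = 9.6 × 10⁻⁴ → stable
  87–142 m: −αΔT+βΔS = −(1.7 × 10⁻⁴)(-7.7)+(8.1 × 10⁻⁴)(+1.22) = 2.3 × 10⁻³ → stable
  142–211 m: −αΔT+βΔS = −(1.7 × 10⁻⁴)(+2.7)+(8.1 × 10⁻⁴)(-0.08) = -5.2 × 10⁻⁴ → UNSTABLE
The 142–211 m interval has Δρ < 0: lighter water underlies denser water.

142–211 m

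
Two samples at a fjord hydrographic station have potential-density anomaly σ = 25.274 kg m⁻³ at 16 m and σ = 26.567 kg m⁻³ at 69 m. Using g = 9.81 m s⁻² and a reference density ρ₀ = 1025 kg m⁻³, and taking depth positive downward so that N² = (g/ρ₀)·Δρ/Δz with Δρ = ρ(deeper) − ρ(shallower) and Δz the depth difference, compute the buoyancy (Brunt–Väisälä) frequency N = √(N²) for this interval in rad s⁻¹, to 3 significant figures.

0.0153 rad s⁻¹

Δρ = 1026.567 − 1025.274 = 1.293 kg m⁻³ over Δz = 69 − 16 = 53 m.
N² = (9.81/1025) × (1.293/53) = 2.3349 × 10⁻⁴ s⁻².
N = √(2.3349 × 10⁻⁴) = 0.015280 rad s⁻¹ ≈ 0.0153 rad s⁻¹.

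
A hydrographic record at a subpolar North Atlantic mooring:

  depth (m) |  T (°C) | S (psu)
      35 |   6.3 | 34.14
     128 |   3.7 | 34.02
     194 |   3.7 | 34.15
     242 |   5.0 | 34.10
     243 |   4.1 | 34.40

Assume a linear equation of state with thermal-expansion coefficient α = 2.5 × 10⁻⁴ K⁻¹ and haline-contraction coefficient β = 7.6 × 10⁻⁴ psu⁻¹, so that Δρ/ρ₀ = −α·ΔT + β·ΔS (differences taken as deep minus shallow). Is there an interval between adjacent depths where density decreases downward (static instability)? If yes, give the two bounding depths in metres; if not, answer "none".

Evaluate Δρ/ρ₀ = −αΔT + βΔS across each adjacent pair:
  35–128 m: −αΔT+βΔS = −(2.5 × 10⁻⁴)(-2.6)+(7.6 × 10⁻⁴)(-0.12) = 5.6 × 10⁻⁴ → stable
  128–194 m: −αΔT+βΔS = −(2.5 × 10⁻⁴)(+0.0)+(7.6 × 10⁻⁴)(+0.13) = 9.9 × 10⁻⁵ → stable
  194–242 m: −αΔT+βΔS = −(2.5 × 10⁻⁴)(+1.3)+(7.6 × 10⁻⁴)(-0.05) = -3.6 × 10⁻⁴ → UNSTABLE
  242–243 m: −αΔT+βΔS = −(2.5 × 10⁻⁴)(-0.9)+(7.6 × 10⁻⁴)(+0.30) = 4.5 × 10⁻⁴ → stable
The 194–242 m interval has Δρ < 0: lighter water underlies denser water.

194–242 m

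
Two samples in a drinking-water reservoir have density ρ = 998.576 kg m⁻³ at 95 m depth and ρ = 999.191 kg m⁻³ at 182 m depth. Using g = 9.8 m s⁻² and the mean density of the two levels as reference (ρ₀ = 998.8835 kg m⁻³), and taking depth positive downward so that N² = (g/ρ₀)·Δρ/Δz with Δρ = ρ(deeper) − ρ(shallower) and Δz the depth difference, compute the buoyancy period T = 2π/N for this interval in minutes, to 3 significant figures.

Δρ = 999.191 − 998.576 = 0.615 kg m⁻³ over Δz = 182 − 95 = 87 m.
N² = (9.8/998.8835) × (0.615/87) = 6.9353 × 10⁻⁵ s⁻².
N = √(6.9353 × 10⁻⁵) = 8.3278 × 10⁻³ rad s⁻¹, so T = 2π/N = 754.48 s = 12.575 min ≈ 12.6 min.
A positive N² confirms static stability across the interval.

12.6 min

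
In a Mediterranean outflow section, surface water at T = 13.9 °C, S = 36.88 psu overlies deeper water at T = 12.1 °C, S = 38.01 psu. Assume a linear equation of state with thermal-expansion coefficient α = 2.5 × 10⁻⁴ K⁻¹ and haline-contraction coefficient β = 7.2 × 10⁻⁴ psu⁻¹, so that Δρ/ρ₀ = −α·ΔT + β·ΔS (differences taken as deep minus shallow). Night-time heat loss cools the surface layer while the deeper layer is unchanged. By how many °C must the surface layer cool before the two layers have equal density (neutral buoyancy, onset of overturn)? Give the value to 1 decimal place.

5.1 °C

Neutral buoyancy requires Δρ = 0, i.e. −α(T_deep − T_surf′) + β(S_deep − S_surf) = 0.
T_surf′ = T_deep − (β/α)·ΔS = 12.1 − (7.2 × 10⁻⁴/2.5 × 10⁻⁴)·(+1.13) = 8.846 °C.
Cooling required: 13.9 − (8.846) = 5.054 °C.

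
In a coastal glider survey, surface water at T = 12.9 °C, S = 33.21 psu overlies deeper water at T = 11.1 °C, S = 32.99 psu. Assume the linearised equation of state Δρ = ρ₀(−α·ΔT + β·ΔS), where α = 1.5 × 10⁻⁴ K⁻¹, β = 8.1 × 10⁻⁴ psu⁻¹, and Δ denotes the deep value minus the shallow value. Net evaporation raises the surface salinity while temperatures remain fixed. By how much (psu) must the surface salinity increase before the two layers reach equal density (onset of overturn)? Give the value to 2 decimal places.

0.11 psu

Neutral buoyancy requires −α(T_deep − T_surf) + β(S_deep − S_surf′) = 0.
S_surf′ = S_deep − (α/β)·ΔT = 32.99 − (1.5 × 10⁻⁴/8.1 × 10⁻⁴)·(-1.8) = 33.3233 psu.
Increase required: 33.3233 − 33.21 = 0.1133 psu.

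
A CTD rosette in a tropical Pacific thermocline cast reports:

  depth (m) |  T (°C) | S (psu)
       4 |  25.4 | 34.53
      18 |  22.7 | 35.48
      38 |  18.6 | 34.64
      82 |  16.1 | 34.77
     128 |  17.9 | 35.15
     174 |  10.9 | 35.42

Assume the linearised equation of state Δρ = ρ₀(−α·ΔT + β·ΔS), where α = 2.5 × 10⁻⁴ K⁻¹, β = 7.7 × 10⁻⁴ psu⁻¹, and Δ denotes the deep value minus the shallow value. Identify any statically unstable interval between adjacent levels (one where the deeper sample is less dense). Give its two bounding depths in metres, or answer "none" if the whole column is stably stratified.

Evaluate Δρ/ρ₀ = −αΔT + βΔS across each adjacent pair:
  4–18 m: −αΔT+βΔS = −(2.5 × 10⁻⁴)(-2.7)+(7.7 × 10⁻⁴)(+0.95) = 1.4 × 10⁻³ → stable
  18–38 m: −αΔT+βΔS = −(2.5 × 10⁻⁴)(-4.1)+(7.7 × 10⁻⁴)(-0.84) = 3.8 × 10⁻⁴ → stable
  38–82 m: −αΔT+βΔS = −(2.5 × 10⁻⁴)(-2.5)+(7.7 × 10⁻⁴)(+0.13) = 7.3 × 10⁻⁴ → stable
  82–128 m: −αΔT+βΔS = −(2.5 × 10⁻⁴)(+1.8)+(7.7 × 10⁻⁴)(+0.38) = -1.6 × 10⁻⁴ → UNSTABLE
  128–174 m: −αΔT+βΔS = −(2.5 × 10⁻⁴)(-7.0)+(7.7 × 10⁻⁴)(+0.27) = 2.0 × 10⁻³ → stable
The 82–128 m interval has Δρ < 0: lighter water underlies denser water.

82–128 m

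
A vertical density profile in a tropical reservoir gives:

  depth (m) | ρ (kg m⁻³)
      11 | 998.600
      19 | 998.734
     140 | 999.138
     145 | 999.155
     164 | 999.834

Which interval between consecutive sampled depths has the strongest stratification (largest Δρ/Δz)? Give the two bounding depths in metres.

Compute the density gradient over each adjacent pair:
  11–19 m: Δρ/Δz = 0.134/8 = 0.017 kg m⁻⁴
  19–140 m: Δρ/Δz = 0.404/121 = 3.3 × 10⁻³ kg m⁻⁴
  140–145 m: Δρ/Δz = 0.017/5 = 3.4 × 10⁻³ kg m⁻⁴
  145–164 m: Δρ/Δz = 0.679/19 = 0.036 kg m⁻⁴
The largest gradient is in the 145–164 m interval — the pycnocline.

145–164 m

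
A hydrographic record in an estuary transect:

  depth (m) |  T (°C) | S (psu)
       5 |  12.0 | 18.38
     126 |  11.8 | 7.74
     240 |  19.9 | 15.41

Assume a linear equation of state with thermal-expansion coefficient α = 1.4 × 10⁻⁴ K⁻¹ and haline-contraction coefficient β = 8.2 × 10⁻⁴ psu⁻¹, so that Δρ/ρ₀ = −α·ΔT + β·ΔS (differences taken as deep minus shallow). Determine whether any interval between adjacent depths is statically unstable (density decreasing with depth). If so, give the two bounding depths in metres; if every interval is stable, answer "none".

5–126 m

Evaluate Δρ/ρ₀ = −αΔT + βΔS across each adjacent pair:
  5–126 m: −αΔT+βΔS = −(1.4 × 10⁻⁴)(-0.2)+(8.2 × 10⁻⁴)(-10.64) = -8.7 × 10⁻³ → UNSTABLE
  126–240 m: −αΔT+βΔS = −(1.4 × 10⁻⁴)(+8.1)+(8.2 × 10⁻⁴)(+7.67) = 5.2 × 10⁻³ → stable
The 5–126 m interval has Δρ < 0: lighter water underlies denser water.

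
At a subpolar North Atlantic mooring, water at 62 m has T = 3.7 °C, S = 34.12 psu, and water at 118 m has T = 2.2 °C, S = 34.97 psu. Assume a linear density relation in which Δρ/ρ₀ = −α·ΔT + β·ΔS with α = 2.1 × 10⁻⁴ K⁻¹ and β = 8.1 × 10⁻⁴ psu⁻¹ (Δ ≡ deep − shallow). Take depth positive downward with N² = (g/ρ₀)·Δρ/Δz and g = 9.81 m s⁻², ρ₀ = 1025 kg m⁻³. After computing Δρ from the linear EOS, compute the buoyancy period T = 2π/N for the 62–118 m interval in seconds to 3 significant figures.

ΔT = -1.5 K, ΔS = +0.85 psu (deep − shallow).
Δρ/ρ₀ = −αΔT + βΔS = 3.15 × 10⁻⁴ + 6.885 × 10⁻⁴ = 1.0035 × 10⁻³, so Δρ ≈ 1.029 kg m⁻³.
N² = (g/ρ₀)·Δρ/Δz = g·(Δρ/ρ₀)/Δz = 9.81 × 1.0035 × 10⁻³ / 56 = 1.7579 × 10⁻⁴ s⁻².
N = √(1.7579 × 10⁻⁴) = 0.013259 rad s⁻¹ → T = 2π/N = 473.88 s ≈ 474 s.

474 s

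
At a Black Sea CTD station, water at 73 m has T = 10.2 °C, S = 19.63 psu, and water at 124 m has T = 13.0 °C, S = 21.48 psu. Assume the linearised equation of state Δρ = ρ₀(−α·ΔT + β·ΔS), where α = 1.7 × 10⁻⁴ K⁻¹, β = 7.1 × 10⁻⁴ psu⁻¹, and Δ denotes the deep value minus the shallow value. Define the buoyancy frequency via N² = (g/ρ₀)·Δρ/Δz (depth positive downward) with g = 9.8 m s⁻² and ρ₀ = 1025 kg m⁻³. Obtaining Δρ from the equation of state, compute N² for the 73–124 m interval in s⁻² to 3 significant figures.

1.61 × 10⁻⁴ s⁻²

ΔT = +2.8 K, ΔS = +1.85 psu (deep − shallow).
Δρ/ρ₀ = −αΔT + βΔS = -4.76 × 10⁻⁴ + 1.3135 × 10⁻³ = 8.375 × 10⁻⁴, so Δρ ≈ 0.8584 kg m⁻³.
N² = (g/ρ₀)·Δρ/Δz = g·(Δρ/ρ₀)/Δz = 9.8 × 8.375 × 10⁻⁴ / 51 = 1.6093 × 10⁻⁴ s⁻² ≈ 1.61 × 10⁻⁴ s⁻².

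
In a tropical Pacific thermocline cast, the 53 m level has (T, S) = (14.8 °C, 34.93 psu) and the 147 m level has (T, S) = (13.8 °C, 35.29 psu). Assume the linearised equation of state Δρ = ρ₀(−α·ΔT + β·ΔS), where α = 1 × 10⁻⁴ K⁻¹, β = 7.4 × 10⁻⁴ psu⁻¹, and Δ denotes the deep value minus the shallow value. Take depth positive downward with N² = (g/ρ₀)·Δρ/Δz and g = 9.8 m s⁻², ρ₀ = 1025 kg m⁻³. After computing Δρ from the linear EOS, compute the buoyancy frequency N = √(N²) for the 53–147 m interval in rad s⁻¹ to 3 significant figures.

ΔT = -1.0 K, ΔS = +0.36 psu (deep − shallow).
Δρ/ρ₀ = −αΔT + βΔS = 1.00 × 10⁻⁴ + 2.664 × 10⁻⁴ = 3.664 × 10⁻⁴, so Δρ ≈ 0.3756 kg m⁻³.
N² = (g/ρ₀)·Δρ/Δz = g·(Δρ/ρ₀)/Δz = 9.8 × 3.664 × 10⁻⁴ / 94 = 3.8199 × 10⁻⁵ s⁻².
N = √(3.8199 × 10⁻⁵) = 6.1805 × 10⁻³ rad s⁻¹ ≈ 6.18 × 10⁻³ rad s⁻¹.

6.18 × 10⁻³ rad s⁻¹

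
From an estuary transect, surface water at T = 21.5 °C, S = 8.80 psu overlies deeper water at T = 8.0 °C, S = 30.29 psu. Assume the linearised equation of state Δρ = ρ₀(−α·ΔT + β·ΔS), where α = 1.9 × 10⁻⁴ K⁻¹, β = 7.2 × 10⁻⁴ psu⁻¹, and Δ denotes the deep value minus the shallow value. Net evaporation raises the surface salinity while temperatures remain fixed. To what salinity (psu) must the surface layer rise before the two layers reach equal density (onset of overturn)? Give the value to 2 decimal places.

33.85 psu

Neutral buoyancy requires −α(T_deep − T_surf) + β(S_deep − S_surf′) = 0.
S_surf′ = S_deep − (α/β)·ΔT = 30.29 − (1.9 × 10⁻⁴/7.2 × 10⁻⁴)·(-13.5) = 33.8525 psu.
Increase required: 33.8525 − 8.80 = 25.0525 psu.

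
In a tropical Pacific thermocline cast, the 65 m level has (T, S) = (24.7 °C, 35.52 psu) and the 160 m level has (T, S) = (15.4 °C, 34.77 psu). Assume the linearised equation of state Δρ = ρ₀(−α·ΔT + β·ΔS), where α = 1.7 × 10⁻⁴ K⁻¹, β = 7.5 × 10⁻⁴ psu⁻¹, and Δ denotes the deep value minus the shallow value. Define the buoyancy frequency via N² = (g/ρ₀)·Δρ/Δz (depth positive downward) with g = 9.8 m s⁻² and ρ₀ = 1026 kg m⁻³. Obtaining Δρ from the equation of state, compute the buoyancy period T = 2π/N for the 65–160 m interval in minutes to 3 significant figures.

ΔT = -9.3 K, ΔS = -0.75 psu (deep − shallow).
Δρ/ρ₀ = −αΔT + βΔS = 1.581 × 10⁻³ − 5.625 × 10⁻⁴ = 1.0185 × 10⁻³, so Δρ ≈ 1.045 kg m⁻³.
N² = (g/ρ₀)·Δρ/Δz = g·(Δρ/ρ₀)/Δz = 9.8 × 1.0185 × 10⁻³ / 95 = 1.0507 × 10⁻⁴ s⁻².
N = √(1.0507 × 10⁻⁴) = 0.010250 rad s⁻¹ → T = 2π/N = 612.99 s = 10.216 min ≈ 10.2 min.

10.2 min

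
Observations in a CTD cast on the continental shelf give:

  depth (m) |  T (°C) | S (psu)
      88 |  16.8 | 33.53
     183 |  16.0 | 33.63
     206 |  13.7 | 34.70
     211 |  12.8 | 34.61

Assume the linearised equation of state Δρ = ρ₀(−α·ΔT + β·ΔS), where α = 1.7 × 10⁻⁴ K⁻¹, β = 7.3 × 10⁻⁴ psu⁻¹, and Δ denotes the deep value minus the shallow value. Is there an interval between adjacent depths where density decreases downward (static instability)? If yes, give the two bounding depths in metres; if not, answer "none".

Evaluate Δρ/ρ₀ = −αΔT + βΔS across each adjacent pair:
  88–183 m: −αΔT+βΔS = −(1.7 × 10⁻⁴)(-0.8)+(7.3 × 10⁻⁴)(+0.10) = 2.1 × 10⁻⁴ → stable
  183–206 m: −αΔT+βΔS = −(1.7 × 10⁻⁴)(-2.3)+(7.3 × 10⁻⁴)(+1.07) = 1.2 × 10⁻³ → stable
  206–211 m: −αΔT+βΔS = −(1.7 × 10⁻⁴)(-0.9)+(7.3 × 10⁻⁴)(-0.09) = 8.7 × 10⁻⁵ → stable
Every interval has Δρ > 0: the column is stably stratified throughout.

none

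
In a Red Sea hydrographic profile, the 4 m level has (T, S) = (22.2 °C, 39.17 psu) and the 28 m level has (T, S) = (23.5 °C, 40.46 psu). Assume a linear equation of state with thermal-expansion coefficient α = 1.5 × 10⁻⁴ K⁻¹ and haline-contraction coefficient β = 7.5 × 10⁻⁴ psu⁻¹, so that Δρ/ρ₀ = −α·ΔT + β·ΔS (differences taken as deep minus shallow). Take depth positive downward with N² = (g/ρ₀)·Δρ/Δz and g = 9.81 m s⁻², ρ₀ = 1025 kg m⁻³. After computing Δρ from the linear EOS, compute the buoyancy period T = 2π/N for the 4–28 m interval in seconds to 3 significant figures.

ΔT = +1.3 K, ΔS = +1.29 psu (deep − shallow).
Δρ/ρ₀ = −αΔT + βΔS = -1.95 × 10⁻⁴ + 9.675 × 10⁻⁴ = 7.725 × 10⁻⁴, so Δρ ≈ 0.7918 kg m⁻³.
N² = (g/ρ₀)·Δρ/Δz = g·(Δρ/ρ₀)/Δz = 9.81 × 7.725 × 10⁻⁴ / 24 = 3.1576 × 10⁻⁴ s⁻².
N = √(3.1576 × 10⁻⁴) = 0.017770 rad s⁻¹ → T = 2π/N = 353.58 s ≈ 354 s.

354 s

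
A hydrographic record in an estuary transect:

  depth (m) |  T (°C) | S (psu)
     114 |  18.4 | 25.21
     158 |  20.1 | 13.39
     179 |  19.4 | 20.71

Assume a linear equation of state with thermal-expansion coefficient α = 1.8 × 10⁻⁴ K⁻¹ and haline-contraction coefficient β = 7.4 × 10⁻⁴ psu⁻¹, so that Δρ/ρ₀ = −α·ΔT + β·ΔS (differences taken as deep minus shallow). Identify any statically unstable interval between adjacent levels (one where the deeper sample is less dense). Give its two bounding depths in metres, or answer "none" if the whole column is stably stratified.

Evaluate Δρ/ρ₀ = −αΔT + βΔS across each adjacent pair:
  114–158 m: −αΔT+βΔS = −(1.8 × 10⁻⁴)(+1.7)+(7.4 × 10⁻⁴)(-11.82) = -9.1 × 10⁻³ → UNSTABLE
  158–179 m: −αΔT+βΔS = −(1.8 × 10⁻⁴)(-0.7)+(7.4 × 10⁻⁴)(+7.32) = 5.5 × 10⁻³ → stable
The 114–158 m interval has Δρ < 0: lighter water underlies denser water.

114–158 m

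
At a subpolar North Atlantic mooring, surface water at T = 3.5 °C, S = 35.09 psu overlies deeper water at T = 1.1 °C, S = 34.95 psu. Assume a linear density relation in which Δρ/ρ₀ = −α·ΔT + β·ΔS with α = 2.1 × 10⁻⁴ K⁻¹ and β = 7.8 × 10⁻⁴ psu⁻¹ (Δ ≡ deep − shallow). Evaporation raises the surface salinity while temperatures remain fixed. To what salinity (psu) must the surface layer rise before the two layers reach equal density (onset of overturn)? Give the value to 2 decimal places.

35.60 psu

Neutral buoyancy requires −α(T_deep − T_surf) + β(S_deep − S_surf′) = 0.
S_surf′ = S_deep − (α/β)·ΔT = 34.95 − (2.1 × 10⁻⁴/7.8 × 10⁻⁴)·(-2.4) = 35.5962 psu.
Increase required: 35.5962 − 35.09 = 0.5062 psu.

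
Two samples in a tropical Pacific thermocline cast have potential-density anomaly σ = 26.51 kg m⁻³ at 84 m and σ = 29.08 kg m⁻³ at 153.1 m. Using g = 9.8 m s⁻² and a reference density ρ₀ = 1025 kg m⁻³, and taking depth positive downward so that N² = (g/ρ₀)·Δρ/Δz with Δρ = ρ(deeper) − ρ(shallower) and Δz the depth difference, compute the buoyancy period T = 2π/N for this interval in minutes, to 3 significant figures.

5.55 min

Δρ = 1029.08 − 1026.51 = 2.57 kg m⁻³ over Δz = 153.1 − 84 = 69.1 m.
N² = (9.8/1025) × (2.57/69.1) = 3.5560 × 10⁻⁴ s⁻².
N = √(3.5560 × 10⁻⁴) = 0.018857 rad s⁻¹, so T = 2π/N = 333.20 s = 5.5533 min ≈ 5.55 min.
N² > 0, so the interval is statically stable.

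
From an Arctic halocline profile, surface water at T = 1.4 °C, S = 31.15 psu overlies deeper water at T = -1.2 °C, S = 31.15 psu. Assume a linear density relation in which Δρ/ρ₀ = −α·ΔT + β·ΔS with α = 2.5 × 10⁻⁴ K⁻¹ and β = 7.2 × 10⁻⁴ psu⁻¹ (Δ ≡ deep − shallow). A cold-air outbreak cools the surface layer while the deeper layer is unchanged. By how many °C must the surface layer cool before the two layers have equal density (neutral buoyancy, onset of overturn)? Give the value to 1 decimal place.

Neutral buoyancy requires Δρ = 0, i.e. −α(T_deep − T_surf′) + β(S_deep − S_surf) = 0.
T_surf′ = T_deep − (β/α)·ΔS = -1.2 − (7.2 × 10⁻⁴/2.5 × 10⁻⁴)·(+0.00) = -1.200 °C.
Cooling required: 1.4 − (-1.200) = 2.600 °C.

2.6 °C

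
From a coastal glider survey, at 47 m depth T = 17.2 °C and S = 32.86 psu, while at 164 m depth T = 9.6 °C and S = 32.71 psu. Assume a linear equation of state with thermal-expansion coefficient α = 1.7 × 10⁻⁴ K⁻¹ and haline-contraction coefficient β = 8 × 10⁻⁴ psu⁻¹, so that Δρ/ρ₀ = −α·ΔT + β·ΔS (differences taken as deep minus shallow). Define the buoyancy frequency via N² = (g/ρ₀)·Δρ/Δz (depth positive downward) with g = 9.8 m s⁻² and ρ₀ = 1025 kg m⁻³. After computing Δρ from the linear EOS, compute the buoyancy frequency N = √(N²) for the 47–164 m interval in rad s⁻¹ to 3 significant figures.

9.91 × 10⁻³ rad s⁻¹

ΔT = -7.6 K, ΔS = -0.15 psu (deep − shallow).
Δρ/ρ₀ = −αΔT + βΔS = 1.292 × 10⁻³ − 1.20 × 10⁻⁴ = 1.172 × 10⁻³, so Δρ ≈ 1.201 kg m⁻³.
N² = (g/ρ₀)·Δρ/Δz = g·(Δρ/ρ₀)/Δz = 9.8 × 1.172 × 10⁻³ / 117 = 9.8168 × 10⁻⁵ s⁻².
N = √(9.8168 × 10⁻⁵) = 9.9080 × 10⁻³ rad s⁻¹ ≈ 9.91 × 10⁻³ rad s⁻¹.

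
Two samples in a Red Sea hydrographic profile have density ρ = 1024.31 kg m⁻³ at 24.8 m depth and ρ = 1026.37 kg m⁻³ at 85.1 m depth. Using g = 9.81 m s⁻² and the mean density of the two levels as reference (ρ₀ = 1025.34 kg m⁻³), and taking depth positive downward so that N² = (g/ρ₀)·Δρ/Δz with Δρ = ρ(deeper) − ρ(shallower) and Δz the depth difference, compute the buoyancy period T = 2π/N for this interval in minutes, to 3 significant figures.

Δρ = 1026.37 − 1024.31 = 2.06 kg m⁻³ over Δz = 85.1 − 24.8 = 60.3 m.
N² = (9.81/1025.34) × (2.06/60.3) = 3.2685 × 10⁻⁴ s⁻².
N = √(3.2685 × 10⁻⁴) = 0.018079 rad s⁻¹, so T = 2π/N = 347.54 s = 5.7923 min ≈ 5.79 min.

5.79 min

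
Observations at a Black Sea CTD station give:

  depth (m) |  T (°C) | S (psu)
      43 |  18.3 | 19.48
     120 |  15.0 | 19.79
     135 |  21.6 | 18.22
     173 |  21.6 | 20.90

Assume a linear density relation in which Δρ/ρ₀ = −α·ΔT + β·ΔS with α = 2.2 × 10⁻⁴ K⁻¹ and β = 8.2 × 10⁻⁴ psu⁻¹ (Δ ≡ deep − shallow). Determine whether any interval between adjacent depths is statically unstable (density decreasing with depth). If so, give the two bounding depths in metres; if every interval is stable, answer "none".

Evaluate Δρ/ρ₀ = −αΔT + βΔS across each adjacent pair:
  43–120 m: −αΔT+βΔS = −(2.2 × 10⁻⁴)(-3.3)+(8.2 × 10⁻⁴)(+0.31) = 9.8 × 10⁻⁴ → stable
  120–135 m: −αΔT+βΔS = −(2.2 × 10⁻⁴)(+6.6)+(8.2 × 10⁻⁴)(-1.57) = -2.7 × 10⁻³ → UNSTABLE
  135–173 m: −αΔT+βΔS = −(2.2 × 10⁻⁴)(+0.0)+(8.2 × 10⁻⁴)(+2.68) = 2.2 × 10⁻³ → stable
The 120–135 m interval has Δρ < 0: lighter water underlies denser water.

120–135 m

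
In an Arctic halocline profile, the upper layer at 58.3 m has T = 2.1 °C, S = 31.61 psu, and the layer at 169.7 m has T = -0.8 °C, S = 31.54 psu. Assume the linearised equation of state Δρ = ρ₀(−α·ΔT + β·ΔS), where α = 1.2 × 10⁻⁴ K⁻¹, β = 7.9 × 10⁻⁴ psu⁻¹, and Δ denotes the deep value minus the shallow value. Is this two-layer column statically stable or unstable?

stable

ΔT = -0.8 − 2.1 = -2.9 K and ΔS = 31.54 − 31.61 = -0.07 psu (deep − shallow).
−αΔT = 3.48 × 10⁻⁴; βΔS = -5.53 × 10⁻⁵; sum Δρ/ρ₀ = 2.927 × 10⁻⁴.
Δρ/ρ₀ > 0, so Δρ > 0: deeper water is denser → statically stable.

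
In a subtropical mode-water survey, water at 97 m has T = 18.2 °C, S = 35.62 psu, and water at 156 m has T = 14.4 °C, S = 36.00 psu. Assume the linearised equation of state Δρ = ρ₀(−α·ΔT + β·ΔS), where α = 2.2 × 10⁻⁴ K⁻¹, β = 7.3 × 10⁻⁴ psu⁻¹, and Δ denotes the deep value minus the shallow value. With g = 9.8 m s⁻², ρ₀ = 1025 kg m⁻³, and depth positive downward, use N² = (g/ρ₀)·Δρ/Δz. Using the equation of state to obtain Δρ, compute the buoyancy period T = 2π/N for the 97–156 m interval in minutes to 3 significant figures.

ΔT = -3.8 K, ΔS = +0.38 psu (deep − shallow).
Δρ/ρ₀ = −αΔT + βΔS = 8.36 × 10⁻⁴ + 2.774 × 10⁻⁴ = 1.1134 × 10⁻³, so Δρ ≈ 1.141 kg m⁻³.
N² = (g/ρ₀)·Δρ/Δz = g·(Δρ/ρ₀)/Δz = 9.8 × 1.1134 × 10⁻³ / 59 = 1.8494 × 10⁻⁴ s⁻².
N = √(1.8494 × 10⁻⁴) = 0.013599 rad s⁻¹ → T = 2π/N = 462.03 s = 7.7005 min ≈ 7.70 min.

7.70 min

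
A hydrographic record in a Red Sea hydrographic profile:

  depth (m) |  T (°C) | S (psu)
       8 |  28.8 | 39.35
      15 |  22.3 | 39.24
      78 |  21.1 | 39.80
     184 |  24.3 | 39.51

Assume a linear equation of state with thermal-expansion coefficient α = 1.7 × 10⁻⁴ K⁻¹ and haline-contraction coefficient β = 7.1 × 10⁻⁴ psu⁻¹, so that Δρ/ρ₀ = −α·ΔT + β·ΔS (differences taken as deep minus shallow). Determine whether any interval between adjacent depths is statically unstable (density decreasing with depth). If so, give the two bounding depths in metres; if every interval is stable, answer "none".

Evaluate Δρ/ρ₀ = −αΔT + βΔS across each adjacent pair:
  8–15 m: −αΔT+βΔS = −(1.7 × 10⁻⁴)(-6.5)+(7.1 × 10⁻⁴)(-0.11) = 1.0 × 10⁻³ → stable
  15–78 m: −αΔT+βΔS = −(1.7 × 10⁻⁴)(-1.2)+(7.1 × 10⁻⁴)(+0.56) = 6.0 × 10⁻⁴ → stable
  78–184 m: −αΔT+βΔS = −(1.7 × 10⁻⁴)(+3.2)+(7.1 × 10⁻⁴)(-0.29) = -7.5 × 10⁻⁴ → UNSTABLE
The 78–184 m interval has Δρ < 0: lighter water underlies denser water.

78–184 m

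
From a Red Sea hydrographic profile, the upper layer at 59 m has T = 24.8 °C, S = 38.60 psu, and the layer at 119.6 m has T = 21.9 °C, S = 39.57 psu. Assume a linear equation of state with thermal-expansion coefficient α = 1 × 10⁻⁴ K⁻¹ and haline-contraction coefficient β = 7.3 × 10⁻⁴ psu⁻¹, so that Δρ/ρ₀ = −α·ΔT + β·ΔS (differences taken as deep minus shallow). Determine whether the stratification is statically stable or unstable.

stable

ΔT = 21.9 − 24.8 = -2.9 K and ΔS = 39.57 − 38.60 = +0.97 psu (deep − shallow).
−αΔT = 2.90 × 10⁻⁴; βΔS = 7.081 × 10⁻⁴; sum Δρ/ρ₀ = 9.981 × 10⁻⁴.
Δρ/ρ₀ > 0, so Δρ > 0: deeper water is denser → statically stable.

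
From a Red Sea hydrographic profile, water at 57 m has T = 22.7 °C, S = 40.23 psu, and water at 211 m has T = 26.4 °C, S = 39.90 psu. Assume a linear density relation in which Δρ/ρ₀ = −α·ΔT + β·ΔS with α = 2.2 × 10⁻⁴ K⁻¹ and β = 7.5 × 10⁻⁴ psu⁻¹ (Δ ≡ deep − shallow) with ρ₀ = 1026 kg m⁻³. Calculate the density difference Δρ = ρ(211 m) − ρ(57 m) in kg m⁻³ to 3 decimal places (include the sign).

ΔT = +3.7 K, ΔS = -0.33 psu (deep − shallow).
Δρ/ρ₀ = −(2.2 × 10⁻⁴)(+3.7) + (7.5 × 10⁻⁴)(-0.33) = -1.0615 × 10⁻³.
Δρ = 1026 × (-1.0615 × 10⁻³) = -1.089 kg m⁻³.
Negative Δρ: lighter below, statically unstable.

-1.089 kg m⁻³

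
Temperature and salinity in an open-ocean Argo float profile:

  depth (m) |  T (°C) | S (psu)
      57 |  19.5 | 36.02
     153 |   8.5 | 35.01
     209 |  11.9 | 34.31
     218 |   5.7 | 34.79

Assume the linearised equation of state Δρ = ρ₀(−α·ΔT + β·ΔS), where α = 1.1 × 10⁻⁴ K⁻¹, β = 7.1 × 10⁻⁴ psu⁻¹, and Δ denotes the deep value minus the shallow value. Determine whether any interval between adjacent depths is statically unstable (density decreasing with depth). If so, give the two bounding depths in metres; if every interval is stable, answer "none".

153–209 m

Evaluate Δρ/ρ₀ = −αΔT + βΔS across each adjacent pair:
  57–153 m: −αΔT+βΔS = −(1.1 × 10⁻⁴)(-11.0)+(7.1 × 10⁻⁴)(-1.01) = 4.9 × 10⁻⁴ → stable
  153–209 m: −αΔT+βΔS = −(1.1 × 10⁻⁴)(+3.4)+(7.1 × 10⁻⁴)(-0.70) = -8.7 × 10⁻⁴ → UNSTABLE
  209–218 m: −αΔT+βΔS = −(1.1 × 10⁻⁴)(-6.2)+(7.1 × 10⁻⁴)(+0.48) = 1.0 × 10⁻³ → stable
The 153–209 m interval has Δρ < 0: lighter water underlies denser water.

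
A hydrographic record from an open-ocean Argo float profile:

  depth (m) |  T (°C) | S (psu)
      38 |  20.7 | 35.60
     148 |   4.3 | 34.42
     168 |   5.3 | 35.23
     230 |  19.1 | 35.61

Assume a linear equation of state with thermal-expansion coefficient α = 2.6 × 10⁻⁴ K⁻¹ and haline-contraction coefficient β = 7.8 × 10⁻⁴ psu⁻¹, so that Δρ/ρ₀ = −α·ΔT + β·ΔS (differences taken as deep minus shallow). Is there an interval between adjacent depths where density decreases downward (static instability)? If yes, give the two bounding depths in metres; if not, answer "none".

Evaluate Δρ/ρ₀ = −αΔT + βΔS across each adjacent pair:
  38–148 m: −αΔT+βΔS = −(2.6 × 10⁻⁴)(-16.4)+(7.8 × 10⁻⁴)(-1.18) = 3.3 × 10⁻³ → stable
  148–168 m: −αΔT+βΔS = −(2.6 × 10⁻⁴)(+1.0)+(7.8 × 10⁻⁴)(+0.81) = 3.7 × 10⁻⁴ → stable
  168–230 m: −αΔT+βΔS = −(2.6 × 10⁻⁴)(+13.8)+(7.8 × 10⁻⁴)(+0.38) = -3.3 × 10⁻³ → UNSTABLE
The 168–230 m interval has Δρ < 0: lighter water underlies denser water.

168–230 m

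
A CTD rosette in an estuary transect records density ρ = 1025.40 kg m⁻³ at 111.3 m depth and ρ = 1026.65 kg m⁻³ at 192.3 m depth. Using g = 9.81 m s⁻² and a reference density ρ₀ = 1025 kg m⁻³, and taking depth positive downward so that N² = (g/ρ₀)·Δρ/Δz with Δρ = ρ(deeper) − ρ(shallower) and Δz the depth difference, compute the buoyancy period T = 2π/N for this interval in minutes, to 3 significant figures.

Δρ = 1026.65 − 1025.40 = 1.25 kg m⁻³ over Δz = 192.3 − 111.3 = 81 m.
N² = (9.81/1025) × (1.25/81) = 1.4770 × 10⁻⁴ s⁻².
N = √(1.4770 × 10⁻⁴) = 0.012153 rad s⁻¹, so T = 2π/N = 517.01 s = 8.6168 min ≈ 8.62 min.

8.62 min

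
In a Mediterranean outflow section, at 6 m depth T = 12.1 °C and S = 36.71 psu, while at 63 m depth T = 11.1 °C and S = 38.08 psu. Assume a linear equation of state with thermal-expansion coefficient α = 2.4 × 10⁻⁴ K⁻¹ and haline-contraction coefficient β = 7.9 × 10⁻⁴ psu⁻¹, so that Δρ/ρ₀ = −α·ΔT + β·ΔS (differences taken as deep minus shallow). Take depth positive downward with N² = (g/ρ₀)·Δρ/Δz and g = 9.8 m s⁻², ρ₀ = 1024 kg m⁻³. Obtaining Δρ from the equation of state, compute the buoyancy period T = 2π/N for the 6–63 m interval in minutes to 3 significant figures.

ΔT = -1.0 K, ΔS = +1.37 psu (deep − shallow).
Δρ/ρ₀ = −αΔT + βΔS = 2.40 × 10⁻⁴ + 1.0823 × 10⁻³ = 1.3223 × 10⁻³, so Δρ ≈ 1.354 kg m⁻³.
N² = (g/ρ₀)·Δρ/Δz = g·(Δρ/ρ₀)/Δz = 9.8 × 1.3223 × 10⁻³ / 57 = 2.2734 × 10⁻⁴ s⁻².
N = √(2.2734 × 10⁻⁴) = 0.015078 rad s⁻¹ → T = 2π/N = 416.71 s = 6.9452 min ≈ 6.95 min.

6.95 min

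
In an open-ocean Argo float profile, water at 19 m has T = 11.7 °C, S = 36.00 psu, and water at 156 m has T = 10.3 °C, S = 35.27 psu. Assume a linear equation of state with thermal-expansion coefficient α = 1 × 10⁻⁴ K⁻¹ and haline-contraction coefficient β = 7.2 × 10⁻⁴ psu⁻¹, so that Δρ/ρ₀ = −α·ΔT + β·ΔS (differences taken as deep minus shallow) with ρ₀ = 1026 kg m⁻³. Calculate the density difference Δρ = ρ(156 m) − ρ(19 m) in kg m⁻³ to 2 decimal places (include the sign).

-0.40 kg m⁻³

ΔT = -1.4 K, ΔS = -0.73 psu (deep − shallow).
Δρ/ρ₀ = −(1 × 10⁻⁴)(-1.4) + (7.2 × 10⁻⁴)(-0.73) = -3.856 × 10⁻⁴.
Δρ = 1026 × (-3.856 × 10⁻⁴) = -0.40 kg m⁻³.
Negative Δρ: lighter below, statically unstable.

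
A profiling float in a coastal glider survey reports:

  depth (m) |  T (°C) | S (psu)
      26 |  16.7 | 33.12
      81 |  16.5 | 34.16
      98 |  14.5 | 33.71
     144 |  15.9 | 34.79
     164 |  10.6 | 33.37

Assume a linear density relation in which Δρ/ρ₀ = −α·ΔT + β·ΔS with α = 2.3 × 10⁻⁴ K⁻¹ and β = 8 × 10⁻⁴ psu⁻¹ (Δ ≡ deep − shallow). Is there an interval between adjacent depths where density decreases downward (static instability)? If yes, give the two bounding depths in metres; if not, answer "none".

none

Evaluate Δρ/ρ₀ = −αΔT + βΔS across each adjacent pair:
  26–81 m: −αΔT+βΔS = −(2.3 × 10⁻⁴)(-0.2)+(8 × 10⁻⁴)(+1.04) = 8.8 × 10⁻⁴ → stable
  81–98 m: −αΔT+βΔS = −(2.3 × 10⁻⁴)(-2.0)+(8 × 10⁻⁴)(-0.45) = 1.0 × 10⁻⁴ → stable
  98–144 m: −αΔT+βΔS = −(2.3 × 10⁻⁴)(+1.4)+(8 × 10⁻⁴)(+1.08) = 5.4 × 10⁻⁴ → stable
  144–164 m: −αΔT+βΔS = −(2.3 × 10⁻⁴)(-5.3)+(8 × 10⁻⁴)(-1.42) = 8.3 × 10⁻⁵ → stable
Every interval has Δρ > 0: the column is stably stratified throughout.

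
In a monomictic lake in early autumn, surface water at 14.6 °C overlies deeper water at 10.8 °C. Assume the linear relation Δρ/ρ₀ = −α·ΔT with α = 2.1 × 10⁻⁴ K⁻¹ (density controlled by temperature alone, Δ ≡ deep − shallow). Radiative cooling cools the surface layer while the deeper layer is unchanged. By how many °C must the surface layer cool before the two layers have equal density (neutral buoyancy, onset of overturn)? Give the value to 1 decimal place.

With temperature the only control, equal density requires T_surf′ = T_deep.
T_surf′ = 10.8 °C.
Cooling required: 14.6 − 10.8 = 3.8 °C.

3.8 °C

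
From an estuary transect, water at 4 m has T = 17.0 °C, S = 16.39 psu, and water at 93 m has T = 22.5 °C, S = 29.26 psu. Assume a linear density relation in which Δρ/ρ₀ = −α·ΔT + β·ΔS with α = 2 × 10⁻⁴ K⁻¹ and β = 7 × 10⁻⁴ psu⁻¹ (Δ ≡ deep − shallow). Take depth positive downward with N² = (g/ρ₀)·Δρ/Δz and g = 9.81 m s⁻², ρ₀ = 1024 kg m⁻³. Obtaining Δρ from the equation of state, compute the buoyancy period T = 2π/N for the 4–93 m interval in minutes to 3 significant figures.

ΔT = +5.5 K, ΔS = +12.87 psu (deep − shallow).
Δρ/ρ₀ = −αΔT + βΔS = -1.10 × 10⁻³ + 9.009 × 10⁻³ = 7.909 × 10⁻³, so Δρ ≈ 8.099 kg m⁻³.
N² = (g/ρ₀)·Δρ/Δz = g·(Δρ/ρ₀)/Δz = 9.81 × 7.909 × 10⁻³ / 89 = 8.7177 × 10⁻⁴ s⁻².
N = √(8.7177 × 10⁻⁴) = 0.029526 rad s⁻¹ → T = 2π/N = 212.80 s = 3.5467 min ≈ 3.55 min.

3.55 min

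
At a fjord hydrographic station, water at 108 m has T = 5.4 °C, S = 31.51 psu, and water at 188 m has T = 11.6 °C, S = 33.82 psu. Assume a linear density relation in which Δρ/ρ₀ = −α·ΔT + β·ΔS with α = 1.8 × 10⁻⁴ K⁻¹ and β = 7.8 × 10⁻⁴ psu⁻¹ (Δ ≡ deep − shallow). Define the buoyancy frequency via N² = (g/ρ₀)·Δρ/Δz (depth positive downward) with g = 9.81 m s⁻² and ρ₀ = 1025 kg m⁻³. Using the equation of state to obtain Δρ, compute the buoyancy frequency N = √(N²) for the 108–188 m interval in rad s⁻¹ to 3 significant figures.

9.17 × 10⁻³ rad s⁻¹

ΔT = +6.2 K, ΔS = +2.31 psu (deep − shallow).
Δρ/ρ₀ = −αΔT + βΔS = -1.116 × 10⁻³ + 1.8018 × 10⁻³ = 6.858 × 10⁻⁴, so Δρ ≈ 0.7029 kg m⁻³.
N² = (g/ρ₀)·Δρ/Δz = g·(Δρ/ρ₀)/Δz = 9.81 × 6.858 × 10⁻⁴ / 80 = 8.4096 × 10⁻⁵ s⁻².
N = √(8.4096 × 10⁻⁵) = 9.1704 × 10⁻³ rad s⁻¹ ≈ 9.17 × 10⁻³ rad s⁻¹.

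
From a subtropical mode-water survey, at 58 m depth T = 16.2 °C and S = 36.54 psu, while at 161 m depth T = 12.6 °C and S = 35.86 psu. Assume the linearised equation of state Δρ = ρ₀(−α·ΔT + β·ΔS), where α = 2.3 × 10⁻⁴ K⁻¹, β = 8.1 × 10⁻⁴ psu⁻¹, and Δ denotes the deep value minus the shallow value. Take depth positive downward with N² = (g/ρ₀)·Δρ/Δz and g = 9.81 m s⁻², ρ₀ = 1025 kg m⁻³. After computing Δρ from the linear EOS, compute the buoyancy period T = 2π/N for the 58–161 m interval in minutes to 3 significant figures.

ΔT = -3.6 K, ΔS = -0.68 psu (deep − shallow).
Δρ/ρ₀ = −αΔT + βΔS = 8.28 × 10⁻⁴ − 5.508 × 10⁻⁴ = 2.772 × 10⁻⁴, so Δρ ≈ 0.2841 kg m⁻³.
N² = (g/ρ₀)·Δρ/Δz = g·(Δρ/ρ₀)/Δz = 9.81 × 2.772 × 10⁻⁴ / 103 = 2.6401 × 10⁻⁵ s⁻².
N = √(2.6401 × 10⁻⁵) = 5.1382 × 10⁻³ rad s⁻¹ → T = 2π/N = 1.2228 × 10³ s = 20.380 min ≈ 20.4 min.

20.4 min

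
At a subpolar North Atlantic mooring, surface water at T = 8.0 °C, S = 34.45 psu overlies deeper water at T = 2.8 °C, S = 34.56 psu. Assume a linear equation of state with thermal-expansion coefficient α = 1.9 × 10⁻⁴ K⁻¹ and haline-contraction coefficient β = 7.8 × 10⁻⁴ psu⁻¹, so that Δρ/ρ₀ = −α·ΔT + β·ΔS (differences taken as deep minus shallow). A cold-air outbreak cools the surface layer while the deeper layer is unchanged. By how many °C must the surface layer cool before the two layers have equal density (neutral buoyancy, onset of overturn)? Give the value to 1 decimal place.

Neutral buoyancy requires Δρ = 0, i.e. −α(T_deep − T_surf′) + β(S_deep − S_surf) = 0.
T_surf′ = T_deep − (β/α)·ΔS = 2.8 − (7.8 × 10⁻⁴/1.9 × 10⁻⁴)·(+0.11) = 2.348 °C.
Cooling required: 8.0 − (2.348) = 5.652 °C.

5.7 °C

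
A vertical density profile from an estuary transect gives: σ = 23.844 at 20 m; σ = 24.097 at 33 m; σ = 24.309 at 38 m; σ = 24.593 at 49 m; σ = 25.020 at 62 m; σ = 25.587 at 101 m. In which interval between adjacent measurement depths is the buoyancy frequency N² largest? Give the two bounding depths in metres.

Compute the density gradient over each adjacent pair:
  20–33 m: Δρ/Δz = 0.253/13 = 0.019 kg m⁻⁴
  33–38 m: Δρ/Δz = 0.212/5 = 0.042 kg m⁻⁴
  38–49 m: Δρ/Δz = 0.284/11 = 0.026 kg m⁻⁴
  49–62 m: Δρ/Δz = 0.427/13 = 0.033 kg m⁻⁴
  62–101 m: Δρ/Δz = 0.567/39 = 0.015 kg m⁻⁴
The largest gradient is in the 33–38 m interval — the pycnocline.

33–38 m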